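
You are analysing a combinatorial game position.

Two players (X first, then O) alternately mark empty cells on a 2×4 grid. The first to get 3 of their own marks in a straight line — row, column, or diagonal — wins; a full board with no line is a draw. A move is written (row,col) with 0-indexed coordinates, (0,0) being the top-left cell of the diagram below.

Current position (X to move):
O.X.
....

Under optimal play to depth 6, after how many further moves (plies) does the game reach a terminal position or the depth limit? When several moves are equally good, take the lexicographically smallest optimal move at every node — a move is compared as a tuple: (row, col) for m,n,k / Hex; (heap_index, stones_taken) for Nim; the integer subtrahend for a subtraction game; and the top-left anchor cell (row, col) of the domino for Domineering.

[O.X./....] X move#1: (0,1):+0/OXX./....*, (0,3):+0/O.XX/...., (1,0):+0/O.X./X..., (1,1):+0/O.X./.X.., (1,2):+0/O.X./..X., (1,3):+0/O.X./...X
[OXX./....] O move#2: (0,3):+0/OXXO/....*, (1,0):-1/OXX./O..., (1,1):-1/OXX./.O.., (1,2):-1/OXX./..O., (1,3):-1/OXX./...O
[OXXO/....] X move#3: (1,0):+0/OXXO/X...*, (1,1):+0/OXXO/.X.., (1,2):+0/OXXO/..X., (1,3):+0/OXXO/...X
[OXXO/X...] O move#4: (1,1):+0/OXXO/XO..*, (1,2):+0/OXXO/X.O., (1,3):+0/OXXO/X..O
[OXXO/XO..] X move#5: (1,2):+0/OXXO/XOX.*, (1,3):+0/OXXO/XO.X
[OXXO/XOX.] O move#6: (1,3):+0/OXXO/XOXO*
[OXXO/XOXO] end (terminal +0, X#7); searched O.X./.... to 6

PV length from [O.X./....]: 6 plies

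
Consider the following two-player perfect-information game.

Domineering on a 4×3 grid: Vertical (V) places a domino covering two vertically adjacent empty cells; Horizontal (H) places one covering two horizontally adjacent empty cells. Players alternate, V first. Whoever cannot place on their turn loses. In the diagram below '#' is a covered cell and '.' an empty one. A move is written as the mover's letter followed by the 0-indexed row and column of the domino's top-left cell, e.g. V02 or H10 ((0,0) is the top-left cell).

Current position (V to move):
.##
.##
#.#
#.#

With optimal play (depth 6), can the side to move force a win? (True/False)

V winning at [.##/.##/#.#/#.#]: True

[.##/.##/#.#/#.#] V move#1: V00:+1/###/###/#.#/#.#*, V21:+1/.##/.##/###/###
[###/###/#.#/#.#] end (terminal -1, H#2); searched .##/.##/#.#/#.# to 6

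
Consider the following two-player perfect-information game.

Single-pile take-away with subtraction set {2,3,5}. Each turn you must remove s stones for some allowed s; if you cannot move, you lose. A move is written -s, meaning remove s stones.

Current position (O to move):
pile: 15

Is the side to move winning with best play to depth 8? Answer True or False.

ply 1, O at 15 | -2=-1→13*; -3=-1→12; -5=-1→10
ply 2, X at 13 | -2=-1→11; -3=-1→10; -5=+1→8*
ply 3, O at 8 | -2=-1→6*; -3=-1→5; -5=-1→3
ply 4, X at 6 | -2=-1→4; -3=-1→3; -5=+1→1*
ply 5: 1 is terminal -1 (O); from 15 depth 8

O winning at [15]: False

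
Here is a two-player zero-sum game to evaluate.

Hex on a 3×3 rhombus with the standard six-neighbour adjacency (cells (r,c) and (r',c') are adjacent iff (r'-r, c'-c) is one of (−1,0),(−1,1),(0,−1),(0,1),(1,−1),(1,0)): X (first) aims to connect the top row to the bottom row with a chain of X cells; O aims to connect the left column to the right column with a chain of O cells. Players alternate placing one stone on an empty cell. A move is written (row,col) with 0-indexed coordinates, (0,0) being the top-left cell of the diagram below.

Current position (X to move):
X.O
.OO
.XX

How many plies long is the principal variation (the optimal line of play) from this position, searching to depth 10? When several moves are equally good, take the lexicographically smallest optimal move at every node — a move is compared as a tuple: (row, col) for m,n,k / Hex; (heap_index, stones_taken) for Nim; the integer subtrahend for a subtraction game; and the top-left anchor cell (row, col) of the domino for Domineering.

[X.O/.OO/.XX] X move#1: (0,1):-1/XXO/.OO/.XX*, (1,0):-1/X.O/XOO/.XX, (2,0):-1/X.O/.OO/XXX
[XXO/.OO/.XX] O move#2: (1,0):+1/XXO/OOO/.XX*, (2,0):+1/XXO/.OO/OXX
[XXO/OOO/.XX] end (terminal -1, X#3); searched X.O/.OO/.XX to 10

PV length from [X.O/.OO/.XX]: 2 plies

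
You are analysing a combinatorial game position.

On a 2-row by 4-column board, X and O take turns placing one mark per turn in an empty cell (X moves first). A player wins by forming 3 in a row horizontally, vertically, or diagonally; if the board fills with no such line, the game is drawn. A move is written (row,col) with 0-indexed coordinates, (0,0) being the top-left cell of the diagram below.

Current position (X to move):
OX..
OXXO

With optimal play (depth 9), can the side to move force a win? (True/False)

[OX../OXXO] X move#1: (0,2):+0/OXX./OXXO*, (0,3):+0/OX.X/OXXO
[OXX./OXXO] O move#2: (0,3):+0/OXXO/OXXO*
[OXXO/OXXO] end (terminal +0, X#3); searched OX../OXXO to 9

X winning at [OX../OXXO]: False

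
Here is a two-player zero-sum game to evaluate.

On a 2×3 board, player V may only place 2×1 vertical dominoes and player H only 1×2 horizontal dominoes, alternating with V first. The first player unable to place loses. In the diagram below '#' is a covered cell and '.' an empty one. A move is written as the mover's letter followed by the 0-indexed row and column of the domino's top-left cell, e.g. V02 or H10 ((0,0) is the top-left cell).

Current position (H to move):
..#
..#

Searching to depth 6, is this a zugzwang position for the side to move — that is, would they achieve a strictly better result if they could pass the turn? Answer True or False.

zugzwang(..#/..#, H) = False

p1 H@[..#/..#]: H00[###/..#]+1* H10[..#/###]+1
p2 V@[###/..#] terminal -1; root [..#/..#] d6
pass branch (V moves first from the same position):
  | p1 V@[..#/..#]: V00[#.#/#.#]+1* V01[.##/.##]+1
  | p2 H@[#.#/#.#] terminal -1; root [..#/..#] d6
H moving scores +1; H passing scores -1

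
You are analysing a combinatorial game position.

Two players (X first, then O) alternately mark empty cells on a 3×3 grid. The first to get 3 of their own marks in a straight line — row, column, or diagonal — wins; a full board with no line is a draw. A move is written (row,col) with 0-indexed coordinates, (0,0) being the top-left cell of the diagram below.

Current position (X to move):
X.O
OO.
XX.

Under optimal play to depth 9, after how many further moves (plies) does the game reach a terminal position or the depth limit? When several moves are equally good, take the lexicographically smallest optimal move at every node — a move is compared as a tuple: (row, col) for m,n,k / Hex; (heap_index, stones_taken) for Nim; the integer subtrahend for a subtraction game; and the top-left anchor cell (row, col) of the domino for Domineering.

PV length from [X.O/OO./XX.]: 1 ply

p1 X@[X.O/OO./XX.]: (0,1)[XXO/OO./XX.]-1 (1,2)[X.O/OOX/XX.]+0 (2,2)[X.O/OO./XXX]+1*
p2 O@[X.O/OO./XXX] terminal -1; root [X.O/OO./XX.] d9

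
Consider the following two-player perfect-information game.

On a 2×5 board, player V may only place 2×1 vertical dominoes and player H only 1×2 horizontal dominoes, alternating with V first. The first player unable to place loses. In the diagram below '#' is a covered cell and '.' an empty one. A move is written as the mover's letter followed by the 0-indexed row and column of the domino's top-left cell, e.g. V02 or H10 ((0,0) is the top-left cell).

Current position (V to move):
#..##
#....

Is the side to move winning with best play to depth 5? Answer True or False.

V winning at [#..##/#....]: True

ply 1, V at #..##/#.... | V01=-1→##.##/##...; V02=+1→#.###/#.#..*
ply 2, H at #.###/#.#.. | H13=-1→#.###/#.###*
ply 3, V at #.###/#.### | V01=+1→#####/#####*
ply 4: #####/##### is terminal -1 (H); from #..##/#.... depth 5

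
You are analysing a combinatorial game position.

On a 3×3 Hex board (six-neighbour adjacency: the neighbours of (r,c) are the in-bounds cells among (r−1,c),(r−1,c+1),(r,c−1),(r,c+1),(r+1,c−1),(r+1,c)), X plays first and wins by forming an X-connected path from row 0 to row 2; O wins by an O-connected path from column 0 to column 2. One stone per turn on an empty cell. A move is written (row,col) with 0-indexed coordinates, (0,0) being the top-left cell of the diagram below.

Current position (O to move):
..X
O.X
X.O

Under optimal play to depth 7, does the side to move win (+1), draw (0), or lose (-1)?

value(..X/O.X/X.O, O) = -1

p1 O@[..X/O.X/X.O]: (0,0)[O.X/O.X/X.O]-1* (0,1)[.OX/O.X/X.O]-1 (1,1)[..X/OOX/X.O]-1 (2,1)[..X/O.X/XOO]-1
p2 X@[O.X/O.X/X.O]: (0,1)[OXX/O.X/X.O]+1* (1,1)[O.X/OXX/X.O]+1 (2,1)[O.X/O.X/XXO]+1
p3 O@[OXX/O.X/X.O]: (1,1)[OXX/OOX/X.O]-1* (2,1)[OXX/O.X/XOO]-1
p4 X@[OXX/OOX/X.O]: (2,1)[OXX/OOX/XXO]+1*
p5 O@[OXX/OOX/XXO] terminal -1; root [..X/O.X/X.O] d7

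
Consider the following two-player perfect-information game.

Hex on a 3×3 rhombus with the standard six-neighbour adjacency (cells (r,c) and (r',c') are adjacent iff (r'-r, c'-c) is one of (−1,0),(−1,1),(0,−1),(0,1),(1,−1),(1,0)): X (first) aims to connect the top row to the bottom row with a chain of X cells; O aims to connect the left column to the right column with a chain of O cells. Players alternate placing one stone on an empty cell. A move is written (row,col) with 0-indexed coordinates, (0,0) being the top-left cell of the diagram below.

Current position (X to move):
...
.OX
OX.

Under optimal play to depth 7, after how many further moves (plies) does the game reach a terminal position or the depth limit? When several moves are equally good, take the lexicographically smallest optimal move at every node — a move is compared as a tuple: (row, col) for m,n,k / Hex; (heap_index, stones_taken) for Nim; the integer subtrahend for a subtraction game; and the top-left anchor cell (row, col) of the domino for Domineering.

PV length from [.../.OX/OX.]: 1 ply

[.../.OX/OX.] X move#1: (0,0):-1/X../.OX/OX., (0,1):-1/.X./.OX/OX., (0,2):+1/..X/.OX/OX.*, (1,0):-1/.../XOX/OX., (2,2):-1/.../.OX/OXX
[..X/.OX/OX.] end (terminal -1, O#2); searched .../.OX/OX. to 7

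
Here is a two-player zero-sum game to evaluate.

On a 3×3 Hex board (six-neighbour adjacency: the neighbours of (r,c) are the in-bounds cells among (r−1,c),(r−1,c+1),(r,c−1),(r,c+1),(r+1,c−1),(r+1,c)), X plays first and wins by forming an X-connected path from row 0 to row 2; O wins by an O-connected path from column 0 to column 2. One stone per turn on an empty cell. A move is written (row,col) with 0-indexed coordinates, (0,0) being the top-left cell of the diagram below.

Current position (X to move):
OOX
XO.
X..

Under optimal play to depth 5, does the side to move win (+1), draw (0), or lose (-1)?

value(OOX/XO./X.., X) = +1

ply 1, X at OOX/XO./X.. | (1,2)=+1→OOX/XOX/X..*; (2,1)=-1→OOX/XO./XX.; (2,2)=-1→OOX/XO./X.X
ply 2, O at OOX/XOX/X.. | (2,1)=-1→OOX/XOX/XO.*; (2,2)=-1→OOX/XOX/X.O
ply 3, X at OOX/XOX/XO. | (2,2)=+1→OOX/XOX/XOX*
ply 4: OOX/XOX/XOX is terminal -1 (O); from OOX/XO./X.. depth 5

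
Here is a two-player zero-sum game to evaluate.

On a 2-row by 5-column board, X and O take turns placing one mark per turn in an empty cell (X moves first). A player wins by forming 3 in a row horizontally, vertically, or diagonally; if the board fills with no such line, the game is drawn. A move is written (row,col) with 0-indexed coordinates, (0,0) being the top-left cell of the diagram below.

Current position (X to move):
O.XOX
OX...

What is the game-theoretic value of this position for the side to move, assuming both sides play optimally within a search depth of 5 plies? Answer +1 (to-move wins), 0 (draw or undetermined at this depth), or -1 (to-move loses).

value(O.XOX/OX..., X) = 0

[O.XOX/OX...] X move#1: (0,1):+0/OXXOX/OX...*, (1,2):+0/O.XOX/OXX.., (1,3):+0/O.XOX/OX.X., (1,4):+0/O.XOX/OX..X
[OXXOX/OX...] O move#2: (1,2):+0/OXXOX/OXO..*, (1,3):+0/OXXOX/OX.O., (1,4):+0/OXXOX/OX..O
[OXXOX/OXO..] X move#3: (1,3):+0/OXXOX/OXOX.*, (1,4):+0/OXXOX/OXO.X
[OXXOX/OXOX.] O move#4: (1,4):+0/OXXOX/OXOXO*
[OXXOX/OXOXO] end (terminal +0, X#5); searched O.XOX/OX... to 5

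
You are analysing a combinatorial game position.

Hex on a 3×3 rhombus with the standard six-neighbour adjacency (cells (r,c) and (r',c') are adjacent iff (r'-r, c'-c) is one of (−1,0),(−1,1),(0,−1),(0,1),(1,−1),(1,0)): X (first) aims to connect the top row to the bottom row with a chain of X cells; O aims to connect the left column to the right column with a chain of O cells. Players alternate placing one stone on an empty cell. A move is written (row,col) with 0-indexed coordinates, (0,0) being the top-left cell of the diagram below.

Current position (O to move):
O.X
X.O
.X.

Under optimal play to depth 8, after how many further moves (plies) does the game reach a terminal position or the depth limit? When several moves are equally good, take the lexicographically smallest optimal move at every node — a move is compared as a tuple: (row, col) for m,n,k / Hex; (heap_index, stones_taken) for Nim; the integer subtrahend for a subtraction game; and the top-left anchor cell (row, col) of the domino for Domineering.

PV length from [O.X/X.O/.X.]: 3 plies

ply 1, O at O.X/X.O/.X. | (0,1)=-1→OOX/X.O/.X.; (1,1)=+1→O.X/XOO/.X.*; (2,0)=-1→O.X/X.O/OX.; (2,2)=-1→O.X/X.O/.XO
ply 2, X at O.X/XOO/.X. | (0,1)=-1→OXX/XOO/.X.*; (2,0)=-1→O.X/XOO/XX.; (2,2)=-1→O.X/XOO/.XX
ply 3, O at OXX/XOO/.X. | (2,0)=+1→OXX/XOO/OX.*; (2,2)=-1→OXX/XOO/.XO
ply 4: OXX/XOO/OX. is terminal -1 (X); from O.X/X.O/.X. depth 8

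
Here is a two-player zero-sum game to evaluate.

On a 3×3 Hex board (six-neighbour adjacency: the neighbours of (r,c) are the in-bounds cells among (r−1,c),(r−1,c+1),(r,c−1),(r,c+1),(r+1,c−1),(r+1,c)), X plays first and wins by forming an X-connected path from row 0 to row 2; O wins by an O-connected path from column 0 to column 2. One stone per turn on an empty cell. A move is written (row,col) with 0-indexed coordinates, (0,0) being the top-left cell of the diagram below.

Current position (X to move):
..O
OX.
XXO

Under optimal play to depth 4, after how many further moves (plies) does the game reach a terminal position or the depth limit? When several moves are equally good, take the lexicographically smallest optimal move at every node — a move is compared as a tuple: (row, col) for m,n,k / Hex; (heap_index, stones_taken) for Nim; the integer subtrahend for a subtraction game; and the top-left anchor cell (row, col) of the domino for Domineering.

PV length from [..O/OX./XXO]: 1 ply

[..O/OX./XXO] X move#1: (0,0):-1/X.O/OX./XXO, (0,1):+1/.XO/OX./XXO*, (1,2):-1/..O/OXX/XXO
[.XO/OX./XXO] end (terminal -1, O#2); searched ..O/OX./XXO to 4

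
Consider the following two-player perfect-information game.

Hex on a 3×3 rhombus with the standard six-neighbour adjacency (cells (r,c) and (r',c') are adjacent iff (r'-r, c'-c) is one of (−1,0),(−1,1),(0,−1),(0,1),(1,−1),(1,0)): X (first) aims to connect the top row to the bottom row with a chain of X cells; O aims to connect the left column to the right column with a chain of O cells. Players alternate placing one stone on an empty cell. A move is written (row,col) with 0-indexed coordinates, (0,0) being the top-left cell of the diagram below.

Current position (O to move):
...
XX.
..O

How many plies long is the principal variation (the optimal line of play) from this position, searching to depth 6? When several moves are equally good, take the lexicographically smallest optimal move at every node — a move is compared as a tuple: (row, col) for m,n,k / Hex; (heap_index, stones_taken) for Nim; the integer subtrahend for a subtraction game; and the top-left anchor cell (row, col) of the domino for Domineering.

p1 O@[.../XX./..O]: (0,0)[O../XX./..O]-1* (0,1)[.O./XX./..O]-1 (0,2)[..O/XX./..O]-1 (1,2)[.../XXO/..O]-1 (2,0)[.../XX./O.O]-1 (2,1)[.../XX./.OO]-1
p2 X@[O../XX./..O]: (0,1)[OX./XX./..O]+1* (0,2)[O.X/XX./..O]+1 (1,2)[O../XXX/..O]+1 (2,0)[O../XX./X.O]+1 (2,1)[O../XX./.XO]+1
p3 O@[OX./XX./..O]: (0,2)[OXO/XX./..O]-1* (1,2)[OX./XXO/..O]-1 (2,0)[OX./XX./O.O]-1 (2,1)[OX./XX./.OO]-1
p4 X@[OXO/XX./..O]: (1,2)[OXO/XXX/..O]+1* (2,0)[OXO/XX./X.O]+1 (2,1)[OXO/XX./.XO]+1
p5 O@[OXO/XXX/..O]: (2,0)[OXO/XXX/O.O]-1* (2,1)[OXO/XXX/.OO]-1
p6 X@[OXO/XXX/O.O]: (2,1)[OXO/XXX/OXO]+1*
p7 O@[OXO/XXX/OXO] terminal -1; root [.../XX./..O] d6

PV length from [.../XX./..O]: 6 plies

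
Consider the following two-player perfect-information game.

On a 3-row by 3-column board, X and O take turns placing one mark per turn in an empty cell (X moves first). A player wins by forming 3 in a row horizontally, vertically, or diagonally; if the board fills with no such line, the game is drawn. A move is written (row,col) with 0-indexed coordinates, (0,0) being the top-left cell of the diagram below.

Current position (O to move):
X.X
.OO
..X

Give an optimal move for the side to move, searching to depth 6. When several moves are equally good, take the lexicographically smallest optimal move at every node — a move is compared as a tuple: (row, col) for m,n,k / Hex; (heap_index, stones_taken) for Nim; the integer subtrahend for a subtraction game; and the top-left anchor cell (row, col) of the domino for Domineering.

[X.X/.OO/..X] O move#1: (0,1):+1/XOX/.OO/..X*, (1,0):+1/X.X/OOO/..X, (2,0):-1/X.X/.OO/O.X, (2,1):-1/X.X/.OO/.OX
[XOX/.OO/..X] X move#2: (1,0):-1/XOX/XOO/..X*, (2,0):-1/XOX/.OO/X.X, (2,1):-1/XOX/.OO/.XX
[XOX/XOO/..X] O move#3: (2,0):+0/XOX/XOO/O.X, (2,1):+1/XOX/XOO/.OX*
[XOX/XOO/.OX] end (terminal -1, X#4); searched X.X/.OO/..X to 6

O's best at [X.X/.OO/..X]: (0,1)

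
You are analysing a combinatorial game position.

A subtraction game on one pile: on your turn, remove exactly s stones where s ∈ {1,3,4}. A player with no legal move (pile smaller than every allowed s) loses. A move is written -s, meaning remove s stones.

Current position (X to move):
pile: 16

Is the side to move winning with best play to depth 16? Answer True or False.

[16] X move#1: -1:-1/15*, -3:-1/13, -4:-1/12
[15] O move#2: -1:+1/14*, -3:-1/12, -4:-1/11
[14] X move#3: -1:-1/13*, -3:-1/11, -4:-1/10
[13] O move#4: -1:-1/12, -3:-1/10, -4:+1/9*
[9] X move#5: -1:-1/8*, -3:-1/6, -4:-1/5
[8] O move#6: -1:+1/7*, -3:-1/5, -4:-1/4
[7] X move#7: -1:-1/6*, -3:-1/4, -4:-1/3
[6] O move#8: -1:-1/5, -3:-1/3, -4:+1/2*
[2] X move#9: -1:-1/1*
[1] O move#10: -1:+1/0*
[0] end (terminal -1, X#11); searched 16 to 16

X winning at [16]: False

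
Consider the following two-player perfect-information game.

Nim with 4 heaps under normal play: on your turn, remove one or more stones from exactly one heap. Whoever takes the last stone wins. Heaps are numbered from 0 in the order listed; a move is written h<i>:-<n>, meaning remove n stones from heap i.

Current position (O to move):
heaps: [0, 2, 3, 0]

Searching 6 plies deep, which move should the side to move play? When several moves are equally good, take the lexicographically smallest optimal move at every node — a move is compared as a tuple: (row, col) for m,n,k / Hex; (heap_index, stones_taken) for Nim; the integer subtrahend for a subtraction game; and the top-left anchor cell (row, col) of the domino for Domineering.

O's best at [(0,2,3,0)]: h2:-1

ply 1, O at (0,2,3,0) | h1:-1=-1→(0,1,3,0); h1:-2=-1→(0,0,3,0); h2:-1=+1→(0,2,2,0)*; h2:-2=-1→(0,2,1,0); h2:-3=-1→(0,2,0,0)
ply 2, X at (0,2,2,0) | h1:-1=-1→(0,1,2,0)*; h1:-2=-1→(0,0,2,0); h2:-1=-1→(0,2,1,0); h2:-2=-1→(0,2,0,0)
ply 3, O at (0,1,2,0) | h1:-1=-1→(0,0,2,0); h2:-1=+1→(0,1,1,0)*; h2:-2=-1→(0,1,0,0)
ply 4, X at (0,1,1,0) | h1:-1=-1→(0,0,1,0)*; h2:-1=-1→(0,1,0,0)
ply 5, O at (0,0,1,0) | h2:-1=+1→(0,0,0,0)*
ply 6: (0,0,0,0) is terminal -1 (X); from (0,2,3,0) depth 6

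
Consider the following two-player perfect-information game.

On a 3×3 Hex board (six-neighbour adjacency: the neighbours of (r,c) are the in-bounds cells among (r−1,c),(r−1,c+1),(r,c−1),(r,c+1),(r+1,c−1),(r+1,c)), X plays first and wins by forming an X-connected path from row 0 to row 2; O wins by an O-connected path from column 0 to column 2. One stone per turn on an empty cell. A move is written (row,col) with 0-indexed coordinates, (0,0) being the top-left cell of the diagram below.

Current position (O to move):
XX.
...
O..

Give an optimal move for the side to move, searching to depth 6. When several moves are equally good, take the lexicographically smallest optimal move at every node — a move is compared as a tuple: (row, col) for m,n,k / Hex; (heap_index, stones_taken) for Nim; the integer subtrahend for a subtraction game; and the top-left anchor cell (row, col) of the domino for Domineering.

O's best at [XX./.../O..]: (0,2)

p1 O@[XX./.../O..]: (0,2)[XXO/.../O..]+1* (1,0)[XX./O../O..]-1 (1,1)[XX./.O./O..]+1 (1,2)[XX./..O/O..]+1 (2,1)[XX./.../OO.]+1 (2,2)[XX./.../O.O]+1
p2 X@[XXO/.../O..]: (1,0)[XXO/X../O..]-1* (1,1)[XXO/.X./O..]-1 (1,2)[XXO/..X/O..]-1 (2,1)[XXO/.../OX.]-1 (2,2)[XXO/.../O.X]-1
p3 O@[XXO/X../O..]: (1,1)[XXO/XO./O..]+1* (1,2)[XXO/X.O/O..]+1 (2,1)[XXO/X../OO.]+1 (2,2)[XXO/X../O.O]+1
p4 X@[XXO/XO./O..] terminal -1; root [XX./.../O..] d6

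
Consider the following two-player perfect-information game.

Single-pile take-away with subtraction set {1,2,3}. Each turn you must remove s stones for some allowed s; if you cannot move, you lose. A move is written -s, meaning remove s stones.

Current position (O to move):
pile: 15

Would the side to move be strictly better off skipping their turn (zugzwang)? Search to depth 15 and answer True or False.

zugzwang(15, O) = False

p1 O@[15]: -1[14]-1 -2[13]-1 -3[12]+1*
p2 X@[12]: -1[11]-1* -2[10]-1 -3[9]-1
p3 O@[11]: -1[10]-1 -2[9]-1 -3[8]+1*
p4 X@[8]: -1[7]-1* -2[6]-1 -3[5]-1
p5 O@[7]: -1[6]-1 -2[5]-1 -3[4]+1*
p6 X@[4]: -1[3]-1* -2[2]-1 -3[1]-1
p7 O@[3]: -1[2]-1 -2[1]-1 -3[0]+1*
p8 X@[0] terminal -1; root [15] d15
if O skipped the turn, X would face:
~ p1 X@[15]: -1[14]-1 -2[13]-1 -3[12]+1*
~ p2 O@[12]: -1[11]-1* -2[10]-1 -3[9]-1
~ p3 X@[11]: -1[10]-1 -2[9]-1 -3[8]+1*
~ p4 O@[8]: -1[7]-1* -2[6]-1 -3[5]-1
~ p5 X@[7]: -1[6]-1 -2[5]-1 -3[4]+1*
~ p6 O@[4]: -1[3]-1* -2[2]-1 -3[1]-1
~ p7 X@[3]: -1[2]-1 -2[1]-1 -3[0]+1*
~ p8 O@[0] terminal -1; root [15] d15
compare (O): move=+1 vs pass=-1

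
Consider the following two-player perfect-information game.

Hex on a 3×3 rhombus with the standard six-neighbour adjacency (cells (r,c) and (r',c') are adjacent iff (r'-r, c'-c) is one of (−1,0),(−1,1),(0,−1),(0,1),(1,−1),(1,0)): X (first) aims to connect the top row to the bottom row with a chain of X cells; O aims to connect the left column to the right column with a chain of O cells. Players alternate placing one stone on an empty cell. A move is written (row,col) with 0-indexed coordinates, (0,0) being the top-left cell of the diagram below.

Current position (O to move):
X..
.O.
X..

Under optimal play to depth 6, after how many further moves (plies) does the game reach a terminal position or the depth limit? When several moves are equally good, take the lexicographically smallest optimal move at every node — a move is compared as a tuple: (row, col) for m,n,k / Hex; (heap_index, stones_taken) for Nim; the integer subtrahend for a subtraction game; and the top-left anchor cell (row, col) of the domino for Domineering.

PV length from [X../.O./X..]: 3 plies

ply 1, O at X../.O./X.. | (0,1)=-1→XO./.O./X..; (0,2)=-1→X.O/.O./X..; (1,0)=+1→X../OO./X..*; (1,2)=-1→X../.OO/X..; (2,1)=-1→X../.O./XO.; (2,2)=-1→X../.O./X.O
ply 2, X at X../OO./X.. | (0,1)=-1→XX./OO./X..*; (0,2)=-1→X.X/OO./X..; (1,2)=-1→X../OOX/X..; (2,1)=-1→X../OO./XX.; (2,2)=-1→X../OO./X.X
ply 3, O at XX./OO./X.. | (0,2)=+1→XXO/OO./X..*; (1,2)=+1→XX./OOO/X..; (2,1)=+1→XX./OO./XO.; (2,2)=+1→XX./OO./X.O
ply 4: XXO/OO./X.. is terminal -1 (X); from X../.O./X.. depth 6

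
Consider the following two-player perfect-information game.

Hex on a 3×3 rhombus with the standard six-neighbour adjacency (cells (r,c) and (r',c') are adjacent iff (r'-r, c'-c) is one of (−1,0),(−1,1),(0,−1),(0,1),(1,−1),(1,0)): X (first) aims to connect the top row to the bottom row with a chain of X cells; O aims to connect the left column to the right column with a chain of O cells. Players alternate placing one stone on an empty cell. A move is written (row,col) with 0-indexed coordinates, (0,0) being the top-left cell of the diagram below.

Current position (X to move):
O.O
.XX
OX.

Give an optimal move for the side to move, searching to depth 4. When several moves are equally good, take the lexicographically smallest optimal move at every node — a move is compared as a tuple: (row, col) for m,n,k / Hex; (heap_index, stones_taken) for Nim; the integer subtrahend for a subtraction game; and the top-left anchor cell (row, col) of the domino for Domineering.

X's best at [O.O/.XX/OX.]: (0,1)

p1 X@[O.O/.XX/OX.]: (0,1)[OXO/.XX/OX.]+1* (1,0)[O.O/XXX/OX.]-1 (2,2)[O.O/.XX/OXX]-1
p2 O@[OXO/.XX/OX.] terminal -1; root [O.O/.XX/OX.] d4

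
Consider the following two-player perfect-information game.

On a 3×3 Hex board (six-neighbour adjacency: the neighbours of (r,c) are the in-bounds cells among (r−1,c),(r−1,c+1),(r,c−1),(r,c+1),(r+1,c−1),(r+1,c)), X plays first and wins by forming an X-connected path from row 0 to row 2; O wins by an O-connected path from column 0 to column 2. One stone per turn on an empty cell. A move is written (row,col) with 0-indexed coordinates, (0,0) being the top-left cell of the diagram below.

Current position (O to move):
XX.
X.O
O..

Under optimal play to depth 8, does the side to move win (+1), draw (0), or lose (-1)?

ply 1, O at XX./X.O/O.. | (0,2)=+1→XXO/X.O/O..*; (1,1)=+1→XX./XOO/O..; (2,1)=+1→XX./X.O/OO.; (2,2)=+1→XX./X.O/O.O
ply 2, X at XXO/X.O/O.. | (1,1)=-1→XXO/XXO/O..*; (2,1)=-1→XXO/X.O/OX.; (2,2)=-1→XXO/X.O/O.X
ply 3, O at XXO/XXO/O.. | (2,1)=+1→XXO/XXO/OO.*; (2,2)=-1→XXO/XXO/O.O
ply 4: XXO/XXO/OO. is terminal -1 (X); from XX./X.O/O.. depth 8

value(XX./X.O/O.., O) = +1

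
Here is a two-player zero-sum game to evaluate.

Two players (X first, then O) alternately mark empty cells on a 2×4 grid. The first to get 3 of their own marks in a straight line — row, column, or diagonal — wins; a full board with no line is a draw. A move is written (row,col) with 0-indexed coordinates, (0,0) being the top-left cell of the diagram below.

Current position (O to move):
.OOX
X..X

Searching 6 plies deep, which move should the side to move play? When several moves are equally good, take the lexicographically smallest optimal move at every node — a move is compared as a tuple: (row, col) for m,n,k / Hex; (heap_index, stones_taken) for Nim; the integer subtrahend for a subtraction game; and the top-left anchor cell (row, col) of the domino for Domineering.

p1 O@[.OOX/X..X]: (0,0)[OOOX/X..X]+1* (1,1)[.OOX/XO.X]+0 (1,2)[.OOX/X.OX]+0
p2 X@[OOOX/X..X] terminal -1; root [.OOX/X..X] d6

O's best at [.OOX/X..X]: (0,0)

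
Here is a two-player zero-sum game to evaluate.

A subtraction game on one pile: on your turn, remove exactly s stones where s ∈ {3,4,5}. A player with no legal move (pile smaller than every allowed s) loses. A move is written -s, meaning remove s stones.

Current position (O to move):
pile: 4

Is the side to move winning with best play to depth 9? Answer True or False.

ply 1, O at 4 | -3=+1→1*; -4=+1→0
ply 2: 1 is terminal -1 (X); from 4 depth 9

O winning at [4]: True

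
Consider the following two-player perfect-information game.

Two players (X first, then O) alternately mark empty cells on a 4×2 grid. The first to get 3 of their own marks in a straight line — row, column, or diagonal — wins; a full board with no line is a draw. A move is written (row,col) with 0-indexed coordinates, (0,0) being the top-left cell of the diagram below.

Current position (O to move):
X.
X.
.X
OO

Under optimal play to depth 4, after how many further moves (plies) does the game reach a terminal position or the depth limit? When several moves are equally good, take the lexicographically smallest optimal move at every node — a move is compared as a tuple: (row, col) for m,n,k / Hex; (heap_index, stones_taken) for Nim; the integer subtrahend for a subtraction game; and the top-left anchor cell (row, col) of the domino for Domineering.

PV length from [X./X./.X/OO]: 3 plies

ply 1, O at X./X./.X/OO | (0,1)=-1→XO/X./.X/OO; (1,1)=-1→X./XO/.X/OO; (2,0)=+0→X./X./OX/OO*
ply 2, X at X./X./OX/OO | (0,1)=+0→XX/X./OX/OO*; (1,1)=+0→X./XX/OX/OO
ply 3, O at XX/X./OX/OO | (1,1)=+0→XX/XO/OX/OO*
ply 4: XX/XO/OX/OO is terminal +0 (X); from X./X./.X/OO depth 4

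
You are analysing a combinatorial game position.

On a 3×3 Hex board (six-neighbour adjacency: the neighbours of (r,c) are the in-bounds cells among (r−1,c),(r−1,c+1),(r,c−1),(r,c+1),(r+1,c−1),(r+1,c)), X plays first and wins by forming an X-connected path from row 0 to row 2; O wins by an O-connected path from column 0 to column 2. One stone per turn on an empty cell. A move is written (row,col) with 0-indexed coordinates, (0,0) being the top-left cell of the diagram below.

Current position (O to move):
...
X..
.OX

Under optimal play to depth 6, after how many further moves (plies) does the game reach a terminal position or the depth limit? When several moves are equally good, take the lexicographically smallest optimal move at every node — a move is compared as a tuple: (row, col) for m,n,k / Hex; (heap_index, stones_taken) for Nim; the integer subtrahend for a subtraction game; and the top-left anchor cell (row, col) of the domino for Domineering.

PV length from [.../X../.OX]: 6 plies

p1 O@[.../X../.OX]: (0,0)[O../X../.OX]-1* (0,1)[.O./X../.OX]-1 (0,2)[..O/X../.OX]-1 (1,1)[.../XO./.OX]-1 (1,2)[.../X.O/.OX]-1 (2,0)[.../X../OOX]-1
p2 X@[O../X../.OX]: (0,1)[OX./X../.OX]+1* (0,2)[O.X/X../.OX]+1 (1,1)[O../XX./.OX]+1 (1,2)[O../X.X/.OX]+1 (2,0)[O../X../XOX]+1
p3 O@[OX./X../.OX]: (0,2)[OXO/X../.OX]-1* (1,1)[OX./XO./.OX]-1 (1,2)[OX./X.O/.OX]-1 (2,0)[OX./X../OOX]-1
p4 X@[OXO/X../.OX]: (1,1)[OXO/XX./.OX]+1* (1,2)[OXO/X.X/.OX]+1 (2,0)[OXO/X../XOX]+1
p5 O@[OXO/XX./.OX]: (1,2)[OXO/XXO/.OX]-1* (2,0)[OXO/XX./OOX]-1
p6 X@[OXO/XXO/.OX]: (2,0)[OXO/XXO/XOX]+1*
p7 O@[OXO/XXO/XOX] terminal -1; root [.../X../.OX] d6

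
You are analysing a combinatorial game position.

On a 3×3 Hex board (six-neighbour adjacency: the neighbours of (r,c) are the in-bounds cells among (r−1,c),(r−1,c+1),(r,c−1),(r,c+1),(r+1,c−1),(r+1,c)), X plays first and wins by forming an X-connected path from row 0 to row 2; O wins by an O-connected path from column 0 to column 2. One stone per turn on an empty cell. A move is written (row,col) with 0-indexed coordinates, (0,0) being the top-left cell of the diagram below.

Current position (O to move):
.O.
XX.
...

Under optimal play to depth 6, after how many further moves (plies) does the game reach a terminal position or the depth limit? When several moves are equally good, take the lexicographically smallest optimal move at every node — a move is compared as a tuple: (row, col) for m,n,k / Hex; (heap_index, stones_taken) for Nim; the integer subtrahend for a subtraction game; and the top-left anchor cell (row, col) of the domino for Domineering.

ply 1, O at .O./XX./... | (0,0)=-1→OO./XX./...*; (0,2)=-1→.OO/XX./...; (1,2)=-1→.O./XXO/...; (2,0)=-1→.O./XX./O..; (2,1)=-1→.O./XX./.O.; (2,2)=-1→.O./XX./..O
ply 2, X at OO./XX./... | (0,2)=+1→OOX/XX./...*; (1,2)=-1→OO./XXX/...; (2,0)=-1→OO./XX./X..; (2,1)=-1→OO./XX./.X.; (2,2)=-1→OO./XX./..X
ply 3, O at OOX/XX./... | (1,2)=-1→OOX/XXO/...*; (2,0)=-1→OOX/XX./O..; (2,1)=-1→OOX/XX./.O.; (2,2)=-1→OOX/XX./..O
ply 4, X at OOX/XXO/... | (2,0)=+1→OOX/XXO/X..*; (2,1)=+1→OOX/XXO/.X.; (2,2)=+1→OOX/XXO/..X
ply 5: OOX/XXO/X.. is terminal -1 (O); from .O./XX./... depth 6

PV length from [.O./XX./...]: 4 plies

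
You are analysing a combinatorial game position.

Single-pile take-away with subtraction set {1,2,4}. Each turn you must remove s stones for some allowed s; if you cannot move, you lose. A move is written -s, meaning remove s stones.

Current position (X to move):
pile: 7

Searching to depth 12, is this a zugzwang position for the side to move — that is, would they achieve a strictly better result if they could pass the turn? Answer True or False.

zugzwang(7, X) = False

p1 X@[7]: -1[6]+1* -2[5]-1 -4[3]+1
p2 O@[6]: -1[5]-1* -2[4]-1 -4[2]-1
p3 X@[5]: -1[4]-1 -2[3]+1* -4[1]-1
p4 O@[3]: -1[2]-1* -2[1]-1
p5 X@[2]: -1[1]-1 -2[0]+1*
p6 O@[0] terminal -1; root [7] d12
pass branch (O moves first from the same position):
  | p1 O@[7]: -1[6]+1* -2[5]-1 -4[3]+1
  | p2 X@[6]: -1[5]-1* -2[4]-1 -4[2]-1
  | p3 O@[5]: -1[4]-1 -2[3]+1* -4[1]-1
  | p4 X@[3]: -1[2]-1* -2[1]-1
  | p5 O@[2]: -1[1]-1 -2[0]+1*
  | p6 X@[0] terminal -1; root [7] d12
X moving scores +1; X passing scores -1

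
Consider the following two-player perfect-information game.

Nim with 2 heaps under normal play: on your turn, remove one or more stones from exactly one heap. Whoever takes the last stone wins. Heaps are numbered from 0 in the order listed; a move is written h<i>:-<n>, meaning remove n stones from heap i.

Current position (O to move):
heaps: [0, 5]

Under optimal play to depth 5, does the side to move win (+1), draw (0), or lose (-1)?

[(0,5)] O move#1: h1:-1:-1/(0,4), h1:-2:-1/(0,3), h1:-3:-1/(0,2), h1:-4:-1/(0,1), h1:-5:+1/(0,0)*
[(0,0)] end (terminal -1, X#2); searched (0,5) to 5

value((0,5), O) = +1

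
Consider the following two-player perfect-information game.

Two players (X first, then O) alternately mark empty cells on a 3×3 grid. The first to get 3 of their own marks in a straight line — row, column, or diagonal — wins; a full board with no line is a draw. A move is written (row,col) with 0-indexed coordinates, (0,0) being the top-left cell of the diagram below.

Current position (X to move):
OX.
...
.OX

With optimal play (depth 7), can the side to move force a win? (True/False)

[OX./.../.OX] X move#1: (0,2):+0/OXX/.../.OX*, (1,0):+0/OX./X../.OX, (1,1):+0/OX./.X./.OX, (1,2):+0/OX./..X/.OX, (2,0):+0/OX./.../XOX
[OXX/.../.OX] O move#2: (1,0):-1/OXX/O../.OX, (1,1):-1/OXX/.O./.OX, (1,2):+0/OXX/..O/.OX*, (2,0):-1/OXX/.../OOX
[OXX/..O/.OX] X move#3: (1,0):+0/OXX/X.O/.OX*, (1,1):+0/OXX/.XO/.OX, (2,0):+0/OXX/..O/XOX
[OXX/X.O/.OX] O move#4: (1,1):+0/OXX/XOO/.OX*, (2,0):+0/OXX/X.O/OOX
[OXX/XOO/.OX] X move#5: (2,0):+0/OXX/XOO/XOX*
[OXX/XOO/XOX] end (terminal +0, O#6); searched OX./.../.OX to 7

X winning at [OX./.../.OX]: False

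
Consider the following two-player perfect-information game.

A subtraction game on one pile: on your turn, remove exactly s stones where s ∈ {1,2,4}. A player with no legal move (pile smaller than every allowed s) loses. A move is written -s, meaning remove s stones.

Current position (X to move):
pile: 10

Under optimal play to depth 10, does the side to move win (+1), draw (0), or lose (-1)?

value(10, X) = +1

p1 X@[10]: -1[9]+1* -2[8]-1 -4[6]+1
p2 O@[9]: -1[8]-1* -2[7]-1 -4[5]-1
p3 X@[8]: -1[7]-1 -2[6]+1* -4[4]-1
p4 O@[6]: -1[5]-1* -2[4]-1 -4[2]-1
p5 X@[5]: -1[4]-1 -2[3]+1* -4[1]-1
p6 O@[3]: -1[2]-1* -2[1]-1
p7 X@[2]: -1[1]-1 -2[0]+1*
p8 O@[0] terminal -1; root [10] d10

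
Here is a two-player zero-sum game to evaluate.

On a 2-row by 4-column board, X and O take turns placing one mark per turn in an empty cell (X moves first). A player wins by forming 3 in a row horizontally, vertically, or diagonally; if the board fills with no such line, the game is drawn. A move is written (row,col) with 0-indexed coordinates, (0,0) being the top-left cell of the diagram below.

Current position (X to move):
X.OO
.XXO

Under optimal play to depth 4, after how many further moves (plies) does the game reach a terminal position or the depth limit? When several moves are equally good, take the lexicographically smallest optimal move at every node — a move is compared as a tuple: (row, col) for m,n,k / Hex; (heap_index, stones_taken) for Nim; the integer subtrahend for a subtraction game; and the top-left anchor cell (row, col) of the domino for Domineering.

PV length from [X.OO/.XXO]: 1 ply

ply 1, X at X.OO/.XXO | (0,1)=+0→XXOO/.XXO; (1,0)=+1→X.OO/XXXO*
ply 2: X.OO/XXXO is terminal -1 (O); from X.OO/.XXO depth 4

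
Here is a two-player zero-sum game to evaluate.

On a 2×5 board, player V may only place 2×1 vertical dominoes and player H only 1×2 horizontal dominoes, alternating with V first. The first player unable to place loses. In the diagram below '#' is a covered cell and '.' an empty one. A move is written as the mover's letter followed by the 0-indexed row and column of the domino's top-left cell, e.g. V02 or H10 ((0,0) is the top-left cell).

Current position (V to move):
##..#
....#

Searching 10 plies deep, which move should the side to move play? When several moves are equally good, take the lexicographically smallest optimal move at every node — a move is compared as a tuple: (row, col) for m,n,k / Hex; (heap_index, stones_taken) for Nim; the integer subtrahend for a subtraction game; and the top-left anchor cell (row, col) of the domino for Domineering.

p1 V@[##..#/....#]: V02[###.#/..#.#]+1* V03[##.##/...##]-1
p2 H@[###.#/..#.#]: H10[###.#/###.#]-1*
p3 V@[###.#/###.#]: V03[#####/#####]+1*
p4 H@[#####/#####] terminal -1; root [##..#/....#] d10

V's best at [##..#/....#]: V02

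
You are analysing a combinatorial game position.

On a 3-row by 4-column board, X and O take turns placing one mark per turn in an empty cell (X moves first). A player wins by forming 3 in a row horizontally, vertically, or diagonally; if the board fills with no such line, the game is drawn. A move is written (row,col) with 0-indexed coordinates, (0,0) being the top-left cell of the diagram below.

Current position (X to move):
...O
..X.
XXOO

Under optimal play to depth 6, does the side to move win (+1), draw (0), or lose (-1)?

value(...O/..X./XXOO, X) = 0

ply 1, X at ...O/..X./XXOO | (0,0)=-1→X..O/..X./XXOO; (0,1)=-1→.X.O/..X./XXOO; (0,2)=-1→..XO/..X./XXOO; (1,0)=-1→...O/X.X./XXOO; (1,1)=-1→...O/.XX./XXOO; (1,3)=+0→...O/..XX/XXOO*
ply 2, O at ...O/..XX/XXOO | (0,0)=-1→O..O/..XX/XXOO; (0,1)=-1→.O.O/..XX/XXOO; (0,2)=-1→..OO/..XX/XXOO; (1,0)=-1→...O/O.XX/XXOO; (1,1)=+0→...O/.OXX/XXOO*
ply 3, X at ...O/.OXX/XXOO | (0,0)=+0→X..O/.OXX/XXOO*; (0,1)=-1→.X.O/.OXX/XXOO; (0,2)=-1→..XO/.OXX/XXOO; (1,0)=-1→...O/XOXX/XXOO
ply 4, O at X..O/.OXX/XXOO | (0,1)=-1→XO.O/.OXX/XXOO; (0,2)=-1→X.OO/.OXX/XXOO; (1,0)=+0→X..O/OOXX/XXOO*
ply 5, X at X..O/OOXX/XXOO | (0,1)=+0→XX.O/OOXX/XXOO*; (0,2)=+0→X.XO/OOXX/XXOO
ply 6, O at XX.O/OOXX/XXOO | (0,2)=+0→XXOO/OOXX/XXOO*
ply 7: XXOO/OOXX/XXOO is terminal +0 (X); from ...O/..X./XXOO depth 6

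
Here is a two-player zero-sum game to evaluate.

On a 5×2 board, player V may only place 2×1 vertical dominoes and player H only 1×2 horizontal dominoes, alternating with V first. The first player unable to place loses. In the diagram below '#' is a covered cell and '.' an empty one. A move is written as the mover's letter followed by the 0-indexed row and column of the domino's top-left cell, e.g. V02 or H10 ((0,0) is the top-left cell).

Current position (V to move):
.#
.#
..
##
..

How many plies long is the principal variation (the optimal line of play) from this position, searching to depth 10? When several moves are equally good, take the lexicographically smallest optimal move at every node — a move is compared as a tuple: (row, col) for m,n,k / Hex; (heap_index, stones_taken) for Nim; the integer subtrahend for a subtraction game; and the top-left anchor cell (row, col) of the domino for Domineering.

[.#/.#/../##/..] V move#1: V00:-1/##/##/../##/..*, V10:-1/.#/##/#./##/..
[##/##/../##/..] H move#2: H20:+1/##/##/##/##/..*, H40:+1/##/##/../##/##
[##/##/##/##/..] end (terminal -1, V#3); searched .#/.#/../##/.. to 10

PV length from [.#/.#/../##/..]: 2 plies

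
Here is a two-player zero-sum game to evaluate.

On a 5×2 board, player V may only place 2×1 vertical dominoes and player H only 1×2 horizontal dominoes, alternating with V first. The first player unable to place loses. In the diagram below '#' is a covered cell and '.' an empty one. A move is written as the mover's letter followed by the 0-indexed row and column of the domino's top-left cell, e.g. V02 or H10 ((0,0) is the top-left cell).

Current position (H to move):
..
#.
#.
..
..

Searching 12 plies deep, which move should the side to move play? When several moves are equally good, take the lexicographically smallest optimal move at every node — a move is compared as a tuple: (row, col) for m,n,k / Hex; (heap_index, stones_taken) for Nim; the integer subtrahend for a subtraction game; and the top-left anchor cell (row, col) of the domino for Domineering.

[../#./#./../..] H move#1: H00:-1/##/#./#./../.., H30:+1/../#./#./##/..*, H40:+1/../#./#./../##
[../#./#./##/..] V move#2: V01:-1/.#/##/#./##/..*, V11:-1/../##/##/##/..
[.#/##/#./##/..] H move#3: H40:+1/.#/##/#./##/##*
[.#/##/#./##/##] end (terminal -1, V#4); searched ../#./#./../.. to 12

H's best at [../#./#./../..]: H30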